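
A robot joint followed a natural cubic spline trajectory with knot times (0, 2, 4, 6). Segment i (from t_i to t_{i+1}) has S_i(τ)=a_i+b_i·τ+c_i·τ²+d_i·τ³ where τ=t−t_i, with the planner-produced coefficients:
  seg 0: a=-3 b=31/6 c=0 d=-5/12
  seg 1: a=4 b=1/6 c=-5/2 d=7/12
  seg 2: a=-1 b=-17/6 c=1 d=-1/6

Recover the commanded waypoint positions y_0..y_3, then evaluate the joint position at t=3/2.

y_0=-3 y_1=4 y_2=-1 y_3=-4
S(3/2) = 107/32

y_0 = S_0(0) = a_0 = -3
y_1 = S_1(0) = a_1 = 4
y_2 = S_2(0) = a_2 = -1
y_3 = S_2(2) = -4
t_q=3/2 is in segment 0 (τ=3/2); S_0(τ)=107/32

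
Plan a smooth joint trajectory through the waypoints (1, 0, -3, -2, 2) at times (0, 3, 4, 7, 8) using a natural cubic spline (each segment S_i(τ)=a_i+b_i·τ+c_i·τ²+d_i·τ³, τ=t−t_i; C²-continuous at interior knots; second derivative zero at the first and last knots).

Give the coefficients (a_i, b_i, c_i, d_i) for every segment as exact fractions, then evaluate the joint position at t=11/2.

Δ: Δ0=-1/3, Δ1=-3, Δ2=1/3, Δ3=4
row 1: diag=8, rhs=-16; c'=1/8, d'=-2
row 2: denom=8−1·1/8=63/8; d'=(20−1·-2)/(63/8)=176/63
row 3: denom=8−3·8/21=48/7; d'=(22−3·176/63)/(48/7)=143/72
back: M3=143/72
back: M2=176/63−8/21·143/72=55/27
back: M1=-2−1/8·55/27=-487/216
M: M0=0, M1=-487/216, M2=55/27, M3=143/72, M4=0
seg 0: a=1, c=M0/2=0, d=(M1−M0)/(6·3)=-487/3888, b=Δ0−h0·(2M0+M1)/6=343/432
seg 1: a=0, c=M1/2=-487/432, d=(M2−M1)/(6·1)=103/144, b=Δ1−h1·(2M1+M2)/6=-559/216
seg 2: a=-3, c=M2/2=55/54, d=(M3−M2)/(6·3)=-11/3888, b=Δ2−h2·(2M2+M3)/6=-1165/432
seg 3: a=-2, c=M3/2=143/144, d=(M4−M3)/(6·1)=-143/432, b=Δ3−h3·(2M3+M4)/6=721/216
t_q=11/2 → seg 2, τ=3/2; S=-3+-1165/432·τ+55/54·τ²+-11/3888·τ³=-1829/384

  seg 0: a=1 b=343/432 c=0 d=-487/3888
  seg 1: a=0 b=-559/216 c=-487/432 d=103/144
  seg 2: a=-3 b=-1165/432 c=55/54 d=-11/3888
  seg 3: a=-2 b=721/216 c=143/144 d=-143/432
S(11/2) = -1829/384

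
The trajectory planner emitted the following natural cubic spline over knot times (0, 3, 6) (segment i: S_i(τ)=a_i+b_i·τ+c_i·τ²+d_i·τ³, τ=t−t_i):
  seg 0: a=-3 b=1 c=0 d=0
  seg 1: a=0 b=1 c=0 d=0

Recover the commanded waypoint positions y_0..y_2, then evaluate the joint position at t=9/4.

y_0 = S_0(0) = a_0 = -3
y_1 = S_1(0) = a_1 = 0
y_2 = S_1(3) = 3
t_q=9/4 is in segment 0 (τ=9/4); S_0(τ)=-3/4

y_0=-3 y_1=0 y_2=3
S(9/4) = -3/4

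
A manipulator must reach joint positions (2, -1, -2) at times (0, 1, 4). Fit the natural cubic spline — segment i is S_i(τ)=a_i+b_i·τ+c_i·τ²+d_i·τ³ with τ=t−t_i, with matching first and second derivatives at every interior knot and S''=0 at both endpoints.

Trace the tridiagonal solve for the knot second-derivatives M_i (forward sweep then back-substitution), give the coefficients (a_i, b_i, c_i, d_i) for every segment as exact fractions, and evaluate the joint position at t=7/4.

Δ: Δ0=-3, Δ1=-1/3
row 1: diag=8, rhs=16; c'=3/8, d'=2
back: M1=2
M: M0=0, M1=2, M2=0
seg 0: a=2, c=M0/2=0, d=(M1−M0)/(6·1)=1/3, b=Δ0−h0·(2M0+M1)/6=-10/3
seg 1: a=-1, c=M1/2=1, d=(M2−M1)/(6·3)=-1/9, b=Δ1−h1·(2M1+M2)/6=-7/3
t_q=7/4 → seg 1, τ=3/4; S=-1+-7/3·τ+1·τ²+-1/9·τ³=-143/64

  seg 0: a=2 b=-10/3 c=0 d=1/3
  seg 1: a=-1 b=-7/3 c=1 d=-1/9
S(7/4) = -143/64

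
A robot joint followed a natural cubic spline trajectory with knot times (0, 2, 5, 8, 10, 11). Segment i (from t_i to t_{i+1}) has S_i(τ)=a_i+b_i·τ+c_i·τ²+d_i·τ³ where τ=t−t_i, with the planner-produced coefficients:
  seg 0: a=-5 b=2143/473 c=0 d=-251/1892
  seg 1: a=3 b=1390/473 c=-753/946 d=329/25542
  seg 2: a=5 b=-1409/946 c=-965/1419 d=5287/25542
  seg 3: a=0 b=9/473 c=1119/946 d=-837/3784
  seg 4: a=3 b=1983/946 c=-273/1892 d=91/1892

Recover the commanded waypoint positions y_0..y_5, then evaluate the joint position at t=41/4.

y_0=-5 y_1=3 y_2=5 y_3=0 y_4=3 y_5=5
S(41/4) = 425719/121088

y_0 = S_0(0) = a_0 = -5
y_1 = S_1(0) = a_1 = 3
y_2 = S_2(0) = a_2 = 5
y_3 = S_3(0) = a_3 = 0
y_4 = S_4(0) = a_4 = 3
y_5 = S_4(1) = 5
t_q=41/4 is in segment 4 (τ=1/4); S_4(τ)=425719/121088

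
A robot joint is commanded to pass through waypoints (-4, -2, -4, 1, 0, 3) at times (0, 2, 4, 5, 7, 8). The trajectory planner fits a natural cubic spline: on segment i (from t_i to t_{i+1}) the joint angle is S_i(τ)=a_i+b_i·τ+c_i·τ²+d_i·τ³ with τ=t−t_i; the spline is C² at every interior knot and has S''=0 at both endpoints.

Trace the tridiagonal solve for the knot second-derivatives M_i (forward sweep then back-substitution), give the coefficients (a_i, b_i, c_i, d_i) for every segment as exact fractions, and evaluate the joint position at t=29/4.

  seg 0: a=-4 b=379/170 c=0 d=-209/680
  seg 1: a=-2 b=-124/85 c=-627/340 d=141/136
  seg 2: a=-4 b=613/170 c=372/85 d=-507/170
  seg 3: a=1 b=58/17 c=-777/170 d=889/680
  seg 4: a=0 b=139/170 c=1113/340 d=-371/340
S(29/4) = 8529/21760

Δ: Δ0=1, Δ1=-1, Δ2=5, Δ3=-1/2, Δ4=3
row 1: diag=8, rhs=-12; c'=1/4, d'=-3/2
row 2: denom=6−2·1/4=11/2; d'=(36−2·-3/2)/(11/2)=78/11
row 3: denom=6−1·2/11=64/11; d'=(-33−1·78/11)/(64/11)=-441/64
row 4: denom=6−2·11/32=85/16; d'=(21−2·-441/64)/(85/16)=1113/170
back: M4=1113/170
back: M3=-441/64−11/32·1113/170=-777/85
back: M2=78/11−2/11·-777/85=744/85
back: M1=-3/2−1/4·744/85=-627/170
M: M0=0, M1=-627/170, M2=744/85, M3=-777/85, M4=1113/170, M5=0
seg 0: a=-4, c=M0/2=0, d=(M1−M0)/(6·2)=-209/680, b=Δ0−h0·(2M0+M1)/6=379/170
seg 1: a=-2, c=M1/2=-627/340, d=(M2−M1)/(6·2)=141/136, b=Δ1−h1·(2M1+M2)/6=-124/85
seg 2: a=-4, c=M2/2=372/85, d=(M3−M2)/(6·1)=-507/170, b=Δ2−h2·(2M2+M3)/6=613/170
seg 3: a=1, c=M3/2=-777/170, d=(M4−M3)/(6·2)=889/680, b=Δ3−h3·(2M3+M4)/6=58/17
seg 4: a=0, c=M4/2=1113/340, d=(M5−M4)/(6·1)=-371/340, b=Δ4−h4·(2M4+M5)/6=139/170
t_q=29/4 → seg 4, τ=1/4; S=0+139/170·τ+1113/340·τ²+-371/340·τ³=8529/21760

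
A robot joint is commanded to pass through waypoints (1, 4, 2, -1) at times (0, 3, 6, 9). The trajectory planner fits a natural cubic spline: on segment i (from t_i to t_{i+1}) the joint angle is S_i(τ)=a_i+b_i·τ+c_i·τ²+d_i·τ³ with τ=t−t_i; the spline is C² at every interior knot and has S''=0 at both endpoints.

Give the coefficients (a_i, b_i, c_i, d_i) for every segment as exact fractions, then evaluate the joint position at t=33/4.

Δ: Δ0=1, Δ1=-2/3, Δ2=-1
row 1: diag=12, rhs=-10; c'=1/4, d'=-5/6
row 2: denom=12−3·1/4=45/4; d'=(-2−3·-5/6)/(45/4)=2/45
back: M2=2/45
back: M1=-5/6−1/4·2/45=-38/45
M: M0=0, M1=-38/45, M2=2/45, M3=0
seg 0: a=1, c=M0/2=0, d=(M1−M0)/(6·3)=-19/405, b=Δ0−h0·(2M0+M1)/6=64/45
seg 1: a=4, c=M1/2=-19/45, d=(M2−M1)/(6·3)=4/81, b=Δ1−h1·(2M1+M2)/6=7/45
seg 2: a=2, c=M2/2=1/45, d=(M3−M2)/(6·3)=-1/405, b=Δ2−h2·(2M2+M3)/6=-47/45
t_q=33/4 → seg 2, τ=9/4; S=2+-47/45·τ+1/45·τ²+-1/405·τ³=-17/64

  seg 0: a=1 b=64/45 c=0 d=-19/405
  seg 1: a=4 b=7/45 c=-19/45 d=4/81
  seg 2: a=2 b=-47/45 c=1/45 d=-1/405
S(33/4) = -17/64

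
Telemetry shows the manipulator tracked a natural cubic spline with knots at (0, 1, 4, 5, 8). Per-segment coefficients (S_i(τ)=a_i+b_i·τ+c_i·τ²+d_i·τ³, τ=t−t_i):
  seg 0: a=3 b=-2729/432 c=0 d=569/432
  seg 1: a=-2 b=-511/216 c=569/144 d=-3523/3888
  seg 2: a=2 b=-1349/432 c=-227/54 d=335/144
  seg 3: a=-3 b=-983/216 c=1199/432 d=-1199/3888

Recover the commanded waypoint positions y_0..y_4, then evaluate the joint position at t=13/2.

y_0=3 y_1=-2 y_2=2 y_3=-3 y_4=0
S(13/2) = -1775/384

y_0 = S_0(0) = a_0 = 3
y_1 = S_1(0) = a_1 = -2
y_2 = S_2(0) = a_2 = 2
y_3 = S_3(0) = a_3 = -3
y_4 = S_3(3) = 0
t_q=13/2 is in segment 3 (τ=3/2); S_3(τ)=-1775/384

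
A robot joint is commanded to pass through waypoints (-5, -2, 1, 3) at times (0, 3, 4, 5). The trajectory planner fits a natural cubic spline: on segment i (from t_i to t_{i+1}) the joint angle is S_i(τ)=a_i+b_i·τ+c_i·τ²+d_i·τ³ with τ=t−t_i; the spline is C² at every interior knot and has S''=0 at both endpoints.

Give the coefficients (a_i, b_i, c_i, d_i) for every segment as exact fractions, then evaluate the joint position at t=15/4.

  seg 0: a=-5 b=4/31 c=0 d=3/31
  seg 1: a=-2 b=85/31 c=27/31 d=-19/31
  seg 2: a=1 b=82/31 c=-30/31 d=10/31
S(15/4) = 571/1984

Δ: Δ0=1, Δ1=3, Δ2=2
row 1: diag=8, rhs=12; c'=1/8, d'=3/2
row 2: denom=4−1·1/8=31/8; d'=(-6−1·3/2)/(31/8)=-60/31
back: M2=-60/31
back: M1=3/2−1/8·-60/31=54/31
M: M0=0, M1=54/31, M2=-60/31, M3=0
seg 0: a=-5, c=M0/2=0, d=(M1−M0)/(6·3)=3/31, b=Δ0−h0·(2M0+M1)/6=4/31
seg 1: a=-2, c=M1/2=27/31, d=(M2−M1)/(6·1)=-19/31, b=Δ1−h1·(2M1+M2)/6=85/31
seg 2: a=1, c=M2/2=-30/31, d=(M3−M2)/(6·1)=10/31, b=Δ2−h2·(2M2+M3)/6=82/31
t_q=15/4 → seg 1, τ=3/4; S=-2+85/31·τ+27/31·τ²+-19/31·τ³=571/1984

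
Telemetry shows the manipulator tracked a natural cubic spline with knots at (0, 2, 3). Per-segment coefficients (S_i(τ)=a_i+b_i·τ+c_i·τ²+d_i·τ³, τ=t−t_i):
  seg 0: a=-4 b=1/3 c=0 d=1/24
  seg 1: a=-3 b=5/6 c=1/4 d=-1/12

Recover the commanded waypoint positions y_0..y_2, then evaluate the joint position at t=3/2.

y_0 = S_0(0) = a_0 = -4
y_1 = S_1(0) = a_1 = -3
y_2 = S_1(1) = -2
t_q=3/2 is in segment 0 (τ=3/2); S_0(τ)=-215/64

y_0=-4 y_1=-3 y_2=-2
S(3/2) = -215/64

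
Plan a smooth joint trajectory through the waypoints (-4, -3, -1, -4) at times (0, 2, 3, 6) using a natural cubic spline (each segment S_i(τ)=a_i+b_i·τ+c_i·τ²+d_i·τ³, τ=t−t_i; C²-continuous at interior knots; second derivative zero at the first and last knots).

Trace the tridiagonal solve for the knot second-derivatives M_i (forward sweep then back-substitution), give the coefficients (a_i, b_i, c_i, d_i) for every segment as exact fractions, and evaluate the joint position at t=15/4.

  seg 0: a=-4 b=-13/94 c=0 d=15/94
  seg 1: a=-3 b=167/94 c=45/47 d=-69/94
  seg 2: a=-1 b=70/47 c=-117/94 d=13/94
S(15/4) = -3157/6016

Δ: Δ0=1/2, Δ1=2, Δ2=-1
row 1: diag=6, rhs=9; c'=1/6, d'=3/2
row 2: denom=8−1·1/6=47/6; d'=(-18−1·3/2)/(47/6)=-117/47
back: M2=-117/47
back: M1=3/2−1/6·-117/47=90/47
M: M0=0, M1=90/47, M2=-117/47, M3=0
seg 0: a=-4, c=M0/2=0, d=(M1−M0)/(6·2)=15/94, b=Δ0−h0·(2M0+M1)/6=-13/94
seg 1: a=-3, c=M1/2=45/47, d=(M2−M1)/(6·1)=-69/94, b=Δ1−h1·(2M1+M2)/6=167/94
seg 2: a=-1, c=M2/2=-117/94, d=(M3−M2)/(6·3)=13/94, b=Δ2−h2·(2M2+M3)/6=70/47
t_q=15/4 → seg 2, τ=3/4; S=-1+70/47·τ+-117/94·τ²+13/94·τ³=-3157/6016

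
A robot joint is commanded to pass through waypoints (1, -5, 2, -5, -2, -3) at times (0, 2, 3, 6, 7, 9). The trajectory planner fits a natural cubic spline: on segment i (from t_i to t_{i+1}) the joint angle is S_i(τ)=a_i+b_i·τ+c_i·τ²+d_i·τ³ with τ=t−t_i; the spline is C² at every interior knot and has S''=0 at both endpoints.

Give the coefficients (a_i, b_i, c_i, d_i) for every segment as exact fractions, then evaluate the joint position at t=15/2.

Δ: Δ0=-3, Δ1=7, Δ2=-7/3, Δ3=3, Δ4=-1/2
row 1: diag=6, rhs=60; c'=1/6, d'=10
row 2: denom=8−1·1/6=47/6; d'=(-56−1·10)/(47/6)=-396/47
row 3: denom=8−3·18/47=322/47; d'=(32−3·-396/47)/(322/47)=1346/161
row 4: denom=6−1·47/322=1885/322; d'=(-21−1·1346/161)/(1885/322)=-326/65
back: M4=-326/65
back: M3=1346/161−47/322·-326/65=591/65
back: M2=-396/47−18/47·591/65=-774/65
back: M1=10−1/6·-774/65=779/65
M: M0=0, M1=779/65, M2=-774/65, M3=591/65, M4=-326/65, M5=0
seg 0: a=1, c=M0/2=0, d=(M1−M0)/(6·2)=779/780, b=Δ0−h0·(2M0+M1)/6=-1364/195
seg 1: a=-5, c=M1/2=779/130, d=(M2−M1)/(6·1)=-1553/390, b=Δ1−h1·(2M1+M2)/6=973/195
seg 2: a=2, c=M2/2=-387/65, d=(M3−M2)/(6·3)=7/6, b=Δ2−h2·(2M2+M3)/6=1961/390
seg 3: a=-5, c=M3/2=591/130, d=(M4−M3)/(6·1)=-917/390, b=Δ3−h3·(2M3+M4)/6=157/195
seg 4: a=-2, c=M4/2=-163/65, d=(M5−M4)/(6·2)=163/390, b=Δ4−h4·(2M4+M5)/6=1109/390
t_q=15/2 → seg 4, τ=1/2; S=-2+1109/390·τ+-163/65·τ²+163/390·τ³=-1199/1040

  seg 0: a=1 b=-1364/195 c=0 d=779/780
  seg 1: a=-5 b=973/195 c=779/130 d=-1553/390
  seg 2: a=2 b=1961/390 c=-387/65 d=7/6
  seg 3: a=-5 b=157/195 c=591/130 d=-917/390
  seg 4: a=-2 b=1109/390 c=-163/65 d=163/390
S(15/2) = -1199/1040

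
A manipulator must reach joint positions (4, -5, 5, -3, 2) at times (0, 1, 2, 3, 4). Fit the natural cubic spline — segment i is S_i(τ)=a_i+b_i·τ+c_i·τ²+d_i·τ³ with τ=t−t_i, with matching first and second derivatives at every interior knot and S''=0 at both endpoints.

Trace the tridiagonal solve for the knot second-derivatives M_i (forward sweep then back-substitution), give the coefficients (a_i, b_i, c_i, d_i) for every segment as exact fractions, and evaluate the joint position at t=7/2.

  seg 0: a=4 b=-437/28 c=0 d=185/28
  seg 1: a=-5 b=59/14 c=555/28 d=-393/28
  seg 2: a=5 b=7/4 c=-156/7 d=351/28
  seg 3: a=-3 b=-73/14 c=429/28 d=-143/28
S(7/2) = -541/224

Δ: Δ0=-9, Δ1=10, Δ2=-8, Δ3=5
row 1: diag=4, rhs=114; c'=1/4, d'=57/2
row 2: denom=4−1·1/4=15/4; d'=(-108−1·57/2)/(15/4)=-182/5
row 3: denom=4−1·4/15=56/15; d'=(78−1·-182/5)/(56/15)=429/14
back: M3=429/14
back: M2=-182/5−4/15·429/14=-312/7
back: M1=57/2−1/4·-312/7=555/14
M: M0=0, M1=555/14, M2=-312/7, M3=429/14, M4=0
seg 0: a=4, c=M0/2=0, d=(M1−M0)/(6·1)=185/28, b=Δ0−h0·(2M0+M1)/6=-437/28
seg 1: a=-5, c=M1/2=555/28, d=(M2−M1)/(6·1)=-393/28, b=Δ1−h1·(2M1+M2)/6=59/14
seg 2: a=5, c=M2/2=-156/7, d=(M3−M2)/(6·1)=351/28, b=Δ2−h2·(2M2+M3)/6=7/4
seg 3: a=-3, c=M3/2=429/28, d=(M4−M3)/(6·1)=-143/28, b=Δ3−h3·(2M3+M4)/6=-73/14
t_q=7/2 → seg 3, τ=1/2; S=-3+-73/14·τ+429/28·τ²+-143/28·τ³=-541/224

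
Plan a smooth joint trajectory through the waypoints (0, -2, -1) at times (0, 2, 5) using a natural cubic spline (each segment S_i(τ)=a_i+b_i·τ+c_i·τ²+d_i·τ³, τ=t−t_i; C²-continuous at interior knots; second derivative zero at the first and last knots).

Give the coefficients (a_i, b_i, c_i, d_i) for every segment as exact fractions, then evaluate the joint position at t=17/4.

Δ: Δ0=-1, Δ1=1/3
row 1: diag=10, rhs=8; c'=3/10, d'=4/5
back: M1=4/5
M: M0=0, M1=4/5, M2=0
seg 0: a=0, c=M0/2=0, d=(M1−M0)/(6·2)=1/15, b=Δ0−h0·(2M0+M1)/6=-19/15
seg 1: a=-2, c=M1/2=2/5, d=(M2−M1)/(6·3)=-2/45, b=Δ1−h1·(2M1+M2)/6=-7/15
t_q=17/4 → seg 1, τ=9/4; S=-2+-7/15·τ+2/5·τ²+-2/45·τ³=-49/32

  seg 0: a=0 b=-19/15 c=0 d=1/15
  seg 1: a=-2 b=-7/15 c=2/5 d=-2/45
S(17/4) = -49/32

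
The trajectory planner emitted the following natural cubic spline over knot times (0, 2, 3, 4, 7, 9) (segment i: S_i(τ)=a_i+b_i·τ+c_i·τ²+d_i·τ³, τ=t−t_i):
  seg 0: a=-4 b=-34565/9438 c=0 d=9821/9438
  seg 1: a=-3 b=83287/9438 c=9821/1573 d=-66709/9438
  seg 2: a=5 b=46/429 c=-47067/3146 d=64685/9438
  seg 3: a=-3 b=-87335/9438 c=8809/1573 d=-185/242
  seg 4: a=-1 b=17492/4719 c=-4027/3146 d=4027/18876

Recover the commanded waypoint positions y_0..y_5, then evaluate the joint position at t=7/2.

y_0=-4 y_1=-3 y_2=5 y_3=-3 y_4=-1 y_5=3
S(7/2) = 54617/25168

y_0 = S_0(0) = a_0 = -4
y_1 = S_1(0) = a_1 = -3
y_2 = S_2(0) = a_2 = 5
y_3 = S_3(0) = a_3 = -3
y_4 = S_4(0) = a_4 = -1
y_5 = S_4(2) = 3
t_q=7/2 is in segment 2 (τ=1/2); S_2(τ)=54617/25168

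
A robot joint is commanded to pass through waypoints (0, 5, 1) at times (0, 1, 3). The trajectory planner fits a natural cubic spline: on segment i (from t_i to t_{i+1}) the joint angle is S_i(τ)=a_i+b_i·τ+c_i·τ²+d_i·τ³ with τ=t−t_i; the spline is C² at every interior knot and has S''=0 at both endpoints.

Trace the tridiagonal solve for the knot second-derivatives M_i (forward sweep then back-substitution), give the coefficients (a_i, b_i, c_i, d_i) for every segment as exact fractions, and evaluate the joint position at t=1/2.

Δ: Δ0=5, Δ1=-2
row 1: diag=6, rhs=-42; c'=1/3, d'=-7
back: M1=-7
M: M0=0, M1=-7, M2=0
seg 0: a=0, c=M0/2=0, d=(M1−M0)/(6·1)=-7/6, b=Δ0−h0·(2M0+M1)/6=37/6
seg 1: a=5, c=M1/2=-7/2, d=(M2−M1)/(6·2)=7/12, b=Δ1−h1·(2M1+M2)/6=8/3
t_q=1/2 → seg 0, τ=1/2; S=0+37/6·τ+0·τ²+-7/6·τ³=47/16

  seg 0: a=0 b=37/6 c=0 d=-7/6
  seg 1: a=5 b=8/3 c=-7/2 d=7/12
S(1/2) = 47/16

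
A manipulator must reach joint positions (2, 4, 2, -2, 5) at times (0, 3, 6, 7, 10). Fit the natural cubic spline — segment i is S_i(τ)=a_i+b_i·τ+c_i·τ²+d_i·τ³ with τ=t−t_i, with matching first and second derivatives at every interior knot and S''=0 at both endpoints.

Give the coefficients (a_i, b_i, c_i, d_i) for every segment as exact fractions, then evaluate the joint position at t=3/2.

Δ: Δ0=2/3, Δ1=-2/3, Δ2=-4, Δ3=7/3
row 1: diag=12, rhs=-8; c'=1/4, d'=-2/3
row 2: denom=8−3·1/4=29/4; d'=(-20−3·-2/3)/(29/4)=-72/29
row 3: denom=8−1·4/29=228/29; d'=(38−1·-72/29)/(228/29)=587/114
back: M3=587/114
back: M2=-72/29−4/29·587/114=-182/57
back: M1=-2/3−1/4·-182/57=5/38
M: M0=0, M1=5/38, M2=-182/57, M3=587/114, M4=0
seg 0: a=2, c=M0/2=0, d=(M1−M0)/(6·3)=5/684, b=Δ0−h0·(2M0+M1)/6=137/228
seg 1: a=4, c=M1/2=5/76, d=(M2−M1)/(6·3)=-379/2052, b=Δ1−h1·(2M1+M2)/6=91/114
seg 2: a=2, c=M2/2=-91/57, d=(M3−M2)/(6·1)=317/228, b=Δ2−h2·(2M2+M3)/6=-865/228
seg 3: a=-2, c=M3/2=587/228, d=(M4−M3)/(6·3)=-587/2052, b=Δ3−h3·(2M3+M4)/6=-107/38
t_q=3/2 → seg 0, τ=3/2; S=2+137/228·τ+0·τ²+5/684·τ³=1779/608

  seg 0: a=2 b=137/228 c=0 d=5/684
  seg 1: a=4 b=91/114 c=5/76 d=-379/2052
  seg 2: a=2 b=-865/228 c=-91/57 d=317/228
  seg 3: a=-2 b=-107/38 c=587/228 d=-587/2052
S(3/2) = 1779/608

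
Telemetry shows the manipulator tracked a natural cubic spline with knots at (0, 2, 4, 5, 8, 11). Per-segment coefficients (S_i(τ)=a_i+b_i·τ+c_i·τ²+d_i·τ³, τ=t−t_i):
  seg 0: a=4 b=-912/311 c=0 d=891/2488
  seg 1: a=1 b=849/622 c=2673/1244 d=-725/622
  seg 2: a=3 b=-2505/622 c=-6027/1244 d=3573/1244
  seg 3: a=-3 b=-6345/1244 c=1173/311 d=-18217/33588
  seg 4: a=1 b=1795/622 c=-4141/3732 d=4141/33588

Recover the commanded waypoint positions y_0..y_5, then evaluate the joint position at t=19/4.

y_0 = S_0(0) = a_0 = 4
y_1 = S_1(0) = a_1 = 1
y_2 = S_2(0) = a_2 = 3
y_3 = S_3(0) = a_3 = -3
y_4 = S_4(0) = a_4 = 1
y_5 = S_4(3) = 3
t_q=19/4 is in segment 2 (τ=3/4); S_2(τ)=-122133/79616

y_0=4 y_1=1 y_2=3 y_3=-3 y_4=1 y_5=3
S(19/4) = -122133/79616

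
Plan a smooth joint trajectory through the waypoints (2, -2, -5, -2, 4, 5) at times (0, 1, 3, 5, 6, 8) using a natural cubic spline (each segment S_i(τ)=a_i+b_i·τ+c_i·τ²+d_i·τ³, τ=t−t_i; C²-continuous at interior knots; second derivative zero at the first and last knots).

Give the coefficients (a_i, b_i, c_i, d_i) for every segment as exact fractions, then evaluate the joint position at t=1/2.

Δ: Δ0=-4, Δ1=-3/2, Δ2=3/2, Δ3=6, Δ4=1/2
row 1: diag=6, rhs=15; c'=1/3, d'=5/2
row 2: denom=8−2·1/3=22/3; d'=(18−2·5/2)/(22/3)=39/22
row 3: denom=6−2·3/11=60/11; d'=(27−2·39/22)/(60/11)=43/10
row 4: denom=6−1·11/60=349/60; d'=(-33−1·43/10)/(349/60)=-2238/349
back: M4=-2238/349
back: M3=43/10−11/60·-2238/349=1911/349
back: M2=39/22−3/11·1911/349=195/698
back: M1=5/2−1/3·195/698=840/349
M: M0=0, M1=840/349, M2=195/698, M3=1911/349, M4=-2238/349, M5=0
seg 0: a=2, c=M0/2=0, d=(M1−M0)/(6·1)=140/349, b=Δ0−h0·(2M0+M1)/6=-1536/349
seg 1: a=-2, c=M1/2=420/349, d=(M2−M1)/(6·2)=-495/2792, b=Δ1−h1·(2M1+M2)/6=-1116/349
seg 2: a=-5, c=M2/2=195/1396, d=(M3−M2)/(6·2)=1209/2792, b=Δ2−h2·(2M2+M3)/6=-357/698
seg 3: a=-2, c=M3/2=1911/698, d=(M4−M3)/(6·1)=-1383/698, b=Δ3−h3·(2M3+M4)/6=1830/349
seg 4: a=4, c=M4/2=-1119/349, d=(M5−M4)/(6·2)=373/698, b=Δ4−h4·(2M4+M5)/6=3333/698
t_q=1/2 → seg 0, τ=1/2; S=2+-1536/349·τ+0·τ²+140/349·τ³=-105/698

  seg 0: a=2 b=-1536/349 c=0 d=140/349
  seg 1: a=-2 b=-1116/349 c=420/349 d=-495/2792
  seg 2: a=-5 b=-357/698 c=195/1396 d=1209/2792
  seg 3: a=-2 b=1830/349 c=1911/698 d=-1383/698
  seg 4: a=4 b=3333/698 c=-1119/349 d=373/698
S(1/2) = -105/698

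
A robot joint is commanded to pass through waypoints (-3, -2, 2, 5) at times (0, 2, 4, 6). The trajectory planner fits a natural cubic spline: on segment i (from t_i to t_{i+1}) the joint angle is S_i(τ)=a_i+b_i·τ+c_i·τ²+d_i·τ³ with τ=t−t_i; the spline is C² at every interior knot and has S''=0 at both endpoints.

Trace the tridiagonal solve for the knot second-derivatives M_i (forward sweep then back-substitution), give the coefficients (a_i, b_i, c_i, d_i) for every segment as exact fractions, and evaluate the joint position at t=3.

Δ: Δ0=1/2, Δ1=2, Δ2=3/2
row 1: diag=8, rhs=9; c'=1/4, d'=9/8
row 2: denom=8−2·1/4=15/2; d'=(-3−2·9/8)/(15/2)=-7/10
back: M2=-7/10
back: M1=9/8−1/4·-7/10=13/10
M: M0=0, M1=13/10, M2=-7/10, M3=0
seg 0: a=-3, c=M0/2=0, d=(M1−M0)/(6·2)=13/120, b=Δ0−h0·(2M0+M1)/6=1/15
seg 1: a=-2, c=M1/2=13/20, d=(M2−M1)/(6·2)=-1/6, b=Δ1−h1·(2M1+M2)/6=41/30
seg 2: a=2, c=M2/2=-7/20, d=(M3−M2)/(6·2)=7/120, b=Δ2−h2·(2M2+M3)/6=59/30
t_q=3 → seg 1, τ=1; S=-2+41/30·τ+13/20·τ²+-1/6·τ³=-3/20

  seg 0: a=-3 b=1/15 c=0 d=13/120
  seg 1: a=-2 b=41/30 c=13/20 d=-1/6
  seg 2: a=2 b=59/30 c=-7/20 d=7/120
S(3) = -3/20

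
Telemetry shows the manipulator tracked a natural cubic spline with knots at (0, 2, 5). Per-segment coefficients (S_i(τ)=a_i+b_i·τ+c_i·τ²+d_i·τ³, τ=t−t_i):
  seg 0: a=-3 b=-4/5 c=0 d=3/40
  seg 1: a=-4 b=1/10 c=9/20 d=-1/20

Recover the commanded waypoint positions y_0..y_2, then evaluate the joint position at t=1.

y_0=-3 y_1=-4 y_2=-1
S(1) = -149/40

y_0 = S_0(0) = a_0 = -3
y_1 = S_1(0) = a_1 = -4
y_2 = S_1(3) = -1
t_q=1 is in segment 0 (τ=1); S_0(τ)=-149/40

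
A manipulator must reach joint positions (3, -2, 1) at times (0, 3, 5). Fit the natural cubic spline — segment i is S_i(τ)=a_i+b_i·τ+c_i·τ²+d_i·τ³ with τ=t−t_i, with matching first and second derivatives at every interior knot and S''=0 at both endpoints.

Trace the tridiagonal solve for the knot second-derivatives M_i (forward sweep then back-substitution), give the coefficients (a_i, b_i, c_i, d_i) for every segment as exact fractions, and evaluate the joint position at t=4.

  seg 0: a=3 b=-157/60 c=0 d=19/180
  seg 1: a=-2 b=7/30 c=19/20 d=-19/120
S(4) = -39/40

Δ: Δ0=-5/3, Δ1=3/2
row 1: diag=10, rhs=19; c'=1/5, d'=19/10
back: M1=19/10
M: M0=0, M1=19/10, M2=0
seg 0: a=3, c=M0/2=0, d=(M1−M0)/(6·3)=19/180, b=Δ0−h0·(2M0+M1)/6=-157/60
seg 1: a=-2, c=M1/2=19/20, d=(M2−M1)/(6·2)=-19/120, b=Δ1−h1·(2M1+M2)/6=7/30
t_q=4 → seg 1, τ=1; S=-2+7/30·τ+19/20·τ²+-19/120·τ³=-39/40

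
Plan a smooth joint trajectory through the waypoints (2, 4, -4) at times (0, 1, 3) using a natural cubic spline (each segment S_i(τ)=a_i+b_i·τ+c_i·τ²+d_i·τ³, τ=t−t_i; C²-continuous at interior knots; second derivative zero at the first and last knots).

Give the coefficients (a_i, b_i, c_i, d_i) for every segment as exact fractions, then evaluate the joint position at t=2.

  seg 0: a=2 b=3 c=0 d=-1
  seg 1: a=4 b=0 c=-3 d=1/2
S(2) = 3/2

Δ: Δ0=2, Δ1=-4
row 1: diag=6, rhs=-36; c'=1/3, d'=-6
back: M1=-6
M: M0=0, M1=-6, M2=0
seg 0: a=2, c=M0/2=0, d=(M1−M0)/(6·1)=-1, b=Δ0−h0·(2M0+M1)/6=3
seg 1: a=4, c=M1/2=-3, d=(M2−M1)/(6·2)=1/2, b=Δ1−h1·(2M1+M2)/6=0
t_q=2 → seg 1, τ=1; S=4+0·τ+-3·τ²+1/2·τ³=3/2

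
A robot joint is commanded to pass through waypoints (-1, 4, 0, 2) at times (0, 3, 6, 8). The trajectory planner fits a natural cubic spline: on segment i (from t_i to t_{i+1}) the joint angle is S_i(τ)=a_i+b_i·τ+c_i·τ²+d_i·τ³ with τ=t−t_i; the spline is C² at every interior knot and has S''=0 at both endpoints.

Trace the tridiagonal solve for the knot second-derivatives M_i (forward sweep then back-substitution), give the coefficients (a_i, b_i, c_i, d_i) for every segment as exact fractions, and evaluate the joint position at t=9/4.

Δ: Δ0=5/3, Δ1=-4/3, Δ2=1
row 1: diag=12, rhs=-18; c'=1/4, d'=-3/2
row 2: denom=10−3·1/4=37/4; d'=(14−3·-3/2)/(37/4)=2
back: M2=2
back: M1=-3/2−1/4·2=-2
M: M0=0, M1=-2, M2=2, M3=0
seg 0: a=-1, c=M0/2=0, d=(M1−M0)/(6·3)=-1/9, b=Δ0−h0·(2M0+M1)/6=8/3
seg 1: a=4, c=M1/2=-1, d=(M2−M1)/(6·3)=2/9, b=Δ1−h1·(2M1+M2)/6=-1/3
seg 2: a=0, c=M2/2=1, d=(M3−M2)/(6·2)=-1/6, b=Δ2−h2·(2M2+M3)/6=-1/3
t_q=9/4 → seg 0, τ=9/4; S=-1+8/3·τ+0·τ²+-1/9·τ³=239/64

  seg 0: a=-1 b=8/3 c=0 d=-1/9
  seg 1: a=4 b=-1/3 c=-1 d=2/9
  seg 2: a=0 b=-1/3 c=1 d=-1/6
S(9/4) = 239/64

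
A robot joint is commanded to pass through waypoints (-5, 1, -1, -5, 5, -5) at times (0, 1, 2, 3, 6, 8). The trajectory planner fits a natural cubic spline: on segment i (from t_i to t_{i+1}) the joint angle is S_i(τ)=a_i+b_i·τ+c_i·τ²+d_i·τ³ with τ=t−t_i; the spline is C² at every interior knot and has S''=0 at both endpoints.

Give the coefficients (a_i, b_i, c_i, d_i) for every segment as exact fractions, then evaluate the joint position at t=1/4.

  seg 0: a=-5 b=4861/615 c=0 d=-1171/615
  seg 1: a=1 b=1348/615 c=-1171/205 d=187/123
  seg 2: a=-1 b=-2873/615 c=-236/205 d=1121/615
  seg 3: a=-5 b=-926/615 c=177/41 d=-1663/1845
  seg 4: a=5 b=37/615 c=-778/205 d=389/615
S(1/4) = -8013/2624

Δ: Δ0=6, Δ1=-2, Δ2=-4, Δ3=10/3, Δ4=-5
row 1: diag=4, rhs=-48; c'=1/4, d'=-12
row 2: denom=4−1·1/4=15/4; d'=(-12−1·-12)/(15/4)=0
row 3: denom=8−1·4/15=116/15; d'=(44−1·0)/(116/15)=165/29
row 4: denom=10−3·45/116=1025/116; d'=(-50−3·165/29)/(1025/116)=-1556/205
back: M4=-1556/205
back: M3=165/29−45/116·-1556/205=354/41
back: M2=0−4/15·354/41=-472/205
back: M1=-12−1/4·-472/205=-2342/205
M: M0=0, M1=-2342/205, M2=-472/205, M3=354/41, M4=-1556/205, M5=0
seg 0: a=-5, c=M0/2=0, d=(M1−M0)/(6·1)=-1171/615, b=Δ0−h0·(2M0+M1)/6=4861/615
seg 1: a=1, c=M1/2=-1171/205, d=(M2−M1)/(6·1)=187/123, b=Δ1−h1·(2M1+M2)/6=1348/615
seg 2: a=-1, c=M2/2=-236/205, d=(M3−M2)/(6·1)=1121/615, b=Δ2−h2·(2M2+M3)/6=-2873/615
seg 3: a=-5, c=M3/2=177/41, d=(M4−M3)/(6·3)=-1663/1845, b=Δ3−h3·(2M3+M4)/6=-926/615
seg 4: a=5, c=M4/2=-778/205, d=(M5−M4)/(6·2)=389/615, b=Δ4−h4·(2M4+M5)/6=37/615
t_q=1/4 → seg 0, τ=1/4; S=-5+4861/615·τ+0·τ²+-1171/615·τ³=-8013/2624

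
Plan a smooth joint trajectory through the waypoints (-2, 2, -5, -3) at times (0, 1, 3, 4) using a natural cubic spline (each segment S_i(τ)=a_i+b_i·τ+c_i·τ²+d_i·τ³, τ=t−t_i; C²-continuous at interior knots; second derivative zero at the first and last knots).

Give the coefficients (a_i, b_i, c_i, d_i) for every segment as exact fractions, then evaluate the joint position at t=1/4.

  seg 0: a=-2 b=23/4 c=0 d=-7/4
  seg 1: a=2 b=1/2 c=-21/4 d=13/8
  seg 2: a=-5 b=-1 c=9/2 d=-3/2
S(1/4) = -151/256

Δ: Δ0=4, Δ1=-7/2, Δ2=2
row 1: diag=6, rhs=-45; c'=1/3, d'=-15/2
row 2: denom=6−2·1/3=16/3; d'=(33−2·-15/2)/(16/3)=9
back: M2=9
back: M1=-15/2−1/3·9=-21/2
M: M0=0, M1=-21/2, M2=9, M3=0
seg 0: a=-2, c=M0/2=0, d=(M1−M0)/(6·1)=-7/4, b=Δ0−h0·(2M0+M1)/6=23/4
seg 1: a=2, c=M1/2=-21/4, d=(M2−M1)/(6·2)=13/8, b=Δ1−h1·(2M1+M2)/6=1/2
seg 2: a=-5, c=M2/2=9/2, d=(M3−M2)/(6·1)=-3/2, b=Δ2−h2·(2M2+M3)/6=-1
t_q=1/4 → seg 0, τ=1/4; S=-2+23/4·τ+0·τ²+-7/4·τ³=-151/256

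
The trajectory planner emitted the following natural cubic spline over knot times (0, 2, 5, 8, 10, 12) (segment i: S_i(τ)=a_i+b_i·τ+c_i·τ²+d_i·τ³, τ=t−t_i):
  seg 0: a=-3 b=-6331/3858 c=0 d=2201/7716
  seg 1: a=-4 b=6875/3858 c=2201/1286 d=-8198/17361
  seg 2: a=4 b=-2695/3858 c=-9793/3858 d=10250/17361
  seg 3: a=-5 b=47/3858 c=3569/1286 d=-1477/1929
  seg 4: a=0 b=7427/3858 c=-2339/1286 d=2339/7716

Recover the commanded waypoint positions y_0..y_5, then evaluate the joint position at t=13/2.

y_0=-3 y_1=-4 y_2=4 y_3=-5 y_4=0 y_5=-1
S(13/2) = -3943/5144

y_0 = S_0(0) = a_0 = -3
y_1 = S_1(0) = a_1 = -4
y_2 = S_2(0) = a_2 = 4
y_3 = S_3(0) = a_3 = -5
y_4 = S_4(0) = a_4 = 0
y_5 = S_4(2) = -1
t_q=13/2 is in segment 2 (τ=3/2); S_2(τ)=-3943/5144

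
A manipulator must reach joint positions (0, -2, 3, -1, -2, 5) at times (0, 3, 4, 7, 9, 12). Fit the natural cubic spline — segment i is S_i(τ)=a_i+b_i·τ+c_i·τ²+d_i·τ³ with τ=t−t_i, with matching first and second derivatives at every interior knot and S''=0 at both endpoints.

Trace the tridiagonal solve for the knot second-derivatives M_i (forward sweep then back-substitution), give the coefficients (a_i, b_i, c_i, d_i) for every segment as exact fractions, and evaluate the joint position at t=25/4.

  seg 0: a=0 b=-2821/888 c=0 d=743/2664
  seg 1: a=-2 b=1933/444 c=743/296 d=-1655/888
  seg 2: a=3 b=3359/888 c=-114/37 d=3665/7992
  seg 3: a=-1 b=-1031/444 c=929/888 d=-5/74
  seg 4: a=-2 b=467/444 c=569/888 d=-569/7992
S(25/4) = 21531/18944

Δ: Δ0=-2/3, Δ1=5, Δ2=-4/3, Δ3=-1/2, Δ4=7/3
row 1: diag=8, rhs=34; c'=1/8, d'=17/4
row 2: denom=8−1·1/8=63/8; d'=(-38−1·17/4)/(63/8)=-338/63
row 3: denom=10−3·8/21=62/7; d'=(5−3·-338/63)/(62/7)=443/186
row 4: denom=10−2·7/31=296/31; d'=(17−2·443/186)/(296/31)=569/444
back: M4=569/444
back: M3=443/186−7/31·569/444=929/444
back: M2=-338/63−8/21·929/444=-228/37
back: M1=17/4−1/8·-228/37=743/148
M: M0=0, M1=743/148, M2=-228/37, M3=929/444, M4=569/444, M5=0
seg 0: a=0, c=M0/2=0, d=(M1−M0)/(6·3)=743/2664, b=Δ0−h0·(2M0+M1)/6=-2821/888
seg 1: a=-2, c=M1/2=743/296, d=(M2−M1)/(6·1)=-1655/888, b=Δ1−h1·(2M1+M2)/6=1933/444
seg 2: a=3, c=M2/2=-114/37, d=(M3−M2)/(6·3)=3665/7992, b=Δ2−h2·(2M2+M3)/6=3359/888
seg 3: a=-1, c=M3/2=929/888, d=(M4−M3)/(6·2)=-5/74, b=Δ3−h3·(2M3+M4)/6=-1031/444
seg 4: a=-2, c=M4/2=569/888, d=(M5−M4)/(6·3)=-569/7992, b=Δ4−h4·(2M4+M5)/6=467/444
t_q=25/4 → seg 2, τ=9/4; S=3+3359/888·τ+-114/37·τ²+3665/7992·τ³=21531/18944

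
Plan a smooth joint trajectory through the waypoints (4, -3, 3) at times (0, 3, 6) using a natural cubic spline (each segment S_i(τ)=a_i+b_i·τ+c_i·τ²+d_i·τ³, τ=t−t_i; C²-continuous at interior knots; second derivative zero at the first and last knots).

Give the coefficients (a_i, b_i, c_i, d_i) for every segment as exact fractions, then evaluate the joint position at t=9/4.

  seg 0: a=4 b=-41/12 c=0 d=13/108
  seg 1: a=-3 b=-1/6 c=13/12 d=-13/108
S(9/4) = -593/256

Δ: Δ0=-7/3, Δ1=2
row 1: diag=12, rhs=26; c'=1/4, d'=13/6
back: M1=13/6
M: M0=0, M1=13/6, M2=0
seg 0: a=4, c=M0/2=0, d=(M1−M0)/(6·3)=13/108, b=Δ0−h0·(2M0+M1)/6=-41/12
seg 1: a=-3, c=M1/2=13/12, d=(M2−M1)/(6·3)=-13/108, b=Δ1−h1·(2M1+M2)/6=-1/6
t_q=9/4 → seg 0, τ=9/4; S=4+-41/12·τ+0·τ²+13/108·τ³=-593/256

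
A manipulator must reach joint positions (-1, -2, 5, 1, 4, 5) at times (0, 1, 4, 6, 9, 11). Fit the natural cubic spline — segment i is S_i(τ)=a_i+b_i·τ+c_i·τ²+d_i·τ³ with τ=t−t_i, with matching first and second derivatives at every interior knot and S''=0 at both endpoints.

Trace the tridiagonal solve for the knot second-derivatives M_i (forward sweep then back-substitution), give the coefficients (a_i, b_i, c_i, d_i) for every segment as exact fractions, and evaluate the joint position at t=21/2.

Δ: Δ0=-1, Δ1=7/3, Δ2=-2, Δ3=1, Δ4=1/2
row 1: diag=8, rhs=20; c'=3/8, d'=5/2
row 2: denom=10−3·3/8=71/8; d'=(-26−3·5/2)/(71/8)=-268/71
row 3: denom=10−2·16/71=678/71; d'=(18−2·-268/71)/(678/71)=907/339
row 4: denom=10−3·71/226=2047/226; d'=(-3−3·907/339)/(2047/226)=-28/23
back: M4=-28/23
back: M3=907/339−71/226·-28/23=211/69
back: M2=-268/71−16/71·211/69=-308/69
back: M1=5/2−3/8·-308/69=96/23
M: M0=0, M1=96/23, M2=-308/69, M3=211/69, M4=-28/23, M5=0
seg 0: a=-1, c=M0/2=0, d=(M1−M0)/(6·1)=16/23, b=Δ0−h0·(2M0+M1)/6=-39/23
seg 1: a=-2, c=M1/2=48/23, d=(M2−M1)/(6·3)=-298/621, b=Δ1−h1·(2M1+M2)/6=9/23
seg 2: a=5, c=M2/2=-154/69, d=(M3−M2)/(6·2)=173/276, b=Δ2−h2·(2M2+M3)/6=-1/23
seg 3: a=1, c=M3/2=211/138, d=(M4−M3)/(6·3)=-295/1242, b=Δ3−h3·(2M3+M4)/6=-100/69
seg 4: a=4, c=M4/2=-14/23, d=(M5−M4)/(6·2)=7/69, b=Δ4−h4·(2M4+M5)/6=181/138
t_q=21/2 → seg 4, τ=3/2; S=4+181/138·τ+-14/23·τ²+7/69·τ³=909/184

  seg 0: a=-1 b=-39/23 c=0 d=16/23
  seg 1: a=-2 b=9/23 c=48/23 d=-298/621
  seg 2: a=5 b=-1/23 c=-154/69 d=173/276
  seg 3: a=1 b=-100/69 c=211/138 d=-295/1242
  seg 4: a=4 b=181/138 c=-14/23 d=7/69
S(21/2) = 909/184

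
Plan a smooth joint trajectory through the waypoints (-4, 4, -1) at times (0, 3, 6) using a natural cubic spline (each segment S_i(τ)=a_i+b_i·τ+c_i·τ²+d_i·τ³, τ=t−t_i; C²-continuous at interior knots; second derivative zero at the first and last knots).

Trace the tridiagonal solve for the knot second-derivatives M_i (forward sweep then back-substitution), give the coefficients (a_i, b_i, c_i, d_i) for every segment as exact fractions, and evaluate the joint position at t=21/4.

Δ: Δ0=8/3, Δ1=-5/3
row 1: diag=12, rhs=-26; c'=1/4, d'=-13/6
back: M1=-13/6
M: M0=0, M1=-13/6, M2=0
seg 0: a=-4, c=M0/2=0, d=(M1−M0)/(6·3)=-13/108, b=Δ0−h0·(2M0+M1)/6=15/4
seg 1: a=4, c=M1/2=-13/12, d=(M2−M1)/(6·3)=13/108, b=Δ1−h1·(2M1+M2)/6=1/2
t_q=21/4 → seg 1, τ=9/4; S=4+1/2·τ+-13/12·τ²+13/108·τ³=259/256

  seg 0: a=-4 b=15/4 c=0 d=-13/108
  seg 1: a=4 b=1/2 c=-13/12 d=13/108
S(21/4) = 259/256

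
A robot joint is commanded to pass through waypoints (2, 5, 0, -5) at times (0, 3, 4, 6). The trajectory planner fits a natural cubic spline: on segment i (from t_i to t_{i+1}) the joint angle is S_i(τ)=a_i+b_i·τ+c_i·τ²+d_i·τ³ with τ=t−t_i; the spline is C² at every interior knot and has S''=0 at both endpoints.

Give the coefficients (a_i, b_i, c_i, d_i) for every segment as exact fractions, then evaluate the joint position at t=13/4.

Δ: Δ0=1, Δ1=-5, Δ2=-5/2
row 1: diag=8, rhs=-36; c'=1/8, d'=-9/2
row 2: denom=6−1·1/8=47/8; d'=(15−1·-9/2)/(47/8)=156/47
back: M2=156/47
back: M1=-9/2−1/8·156/47=-231/47
M: M0=0, M1=-231/47, M2=156/47, M3=0
seg 0: a=2, c=M0/2=0, d=(M1−M0)/(6·3)=-77/282, b=Δ0−h0·(2M0+M1)/6=325/94
seg 1: a=5, c=M1/2=-231/94, d=(M2−M1)/(6·1)=129/94, b=Δ1−h1·(2M1+M2)/6=-184/47
seg 2: a=0, c=M2/2=78/47, d=(M3−M2)/(6·2)=-13/47, b=Δ2−h2·(2M2+M3)/6=-443/94
t_q=13/4 → seg 1, τ=1/4; S=5+-184/47·τ+-231/94·τ²+129/94·τ³=23397/6016

  seg 0: a=2 b=325/94 c=0 d=-77/282
  seg 1: a=5 b=-184/47 c=-231/94 d=129/94
  seg 2: a=0 b=-443/94 c=78/47 d=-13/47
S(13/4) = 23397/6016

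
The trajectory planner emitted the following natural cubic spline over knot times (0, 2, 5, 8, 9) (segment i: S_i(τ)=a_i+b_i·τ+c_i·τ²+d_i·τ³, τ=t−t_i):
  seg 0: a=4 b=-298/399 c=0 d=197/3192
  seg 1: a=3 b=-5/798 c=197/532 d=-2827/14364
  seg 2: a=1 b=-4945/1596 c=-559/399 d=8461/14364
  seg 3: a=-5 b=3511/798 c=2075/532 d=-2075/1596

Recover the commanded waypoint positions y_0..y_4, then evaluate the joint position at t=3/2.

y_0=4 y_1=3 y_2=1 y_3=-5 y_4=2
S(3/2) = 3755/1216

y_0 = S_0(0) = a_0 = 4
y_1 = S_1(0) = a_1 = 3
y_2 = S_2(0) = a_2 = 1
y_3 = S_3(0) = a_3 = -5
y_4 = S_3(1) = 2
t_q=3/2 is in segment 0 (τ=3/2); S_0(τ)=3755/1216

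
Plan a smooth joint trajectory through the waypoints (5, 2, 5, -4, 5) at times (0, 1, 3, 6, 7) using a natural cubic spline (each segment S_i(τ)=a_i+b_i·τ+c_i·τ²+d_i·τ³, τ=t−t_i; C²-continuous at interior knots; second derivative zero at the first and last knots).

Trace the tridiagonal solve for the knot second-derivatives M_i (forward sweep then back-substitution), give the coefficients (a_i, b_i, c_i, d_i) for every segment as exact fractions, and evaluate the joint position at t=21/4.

Δ: Δ0=-3, Δ1=3/2, Δ2=-3, Δ3=9
row 1: diag=6, rhs=27; c'=1/3, d'=9/2
row 2: denom=10−2·1/3=28/3; d'=(-27−2·9/2)/(28/3)=-27/7
row 3: denom=8−3·9/28=197/28; d'=(72−3·-27/7)/(197/28)=2340/197
back: M3=2340/197
back: M2=-27/7−9/28·2340/197=-1512/197
back: M1=9/2−1/3·-1512/197=2781/394
M: M0=0, M1=2781/394, M2=-1512/197, M3=2340/197, M4=0
seg 0: a=5, c=M0/2=0, d=(M1−M0)/(6·1)=927/788, b=Δ0−h0·(2M0+M1)/6=-3291/788
seg 1: a=2, c=M1/2=2781/788, d=(M2−M1)/(6·2)=-1935/1576, b=Δ1−h1·(2M1+M2)/6=-255/394
seg 2: a=5, c=M2/2=-756/197, d=(M3−M2)/(6·3)=214/197, b=Δ2−h2·(2M2+M3)/6=-249/197
seg 3: a=-4, c=M3/2=1170/197, d=(M4−M3)/(6·1)=-390/197, b=Δ3−h3·(2M3+M4)/6=993/197
t_q=21/4 → seg 2, τ=9/4; S=5+-249/197·τ+-756/197·τ²+214/197·τ³=-30877/6304

  seg 0: a=5 b=-3291/788 c=0 d=927/788
  seg 1: a=2 b=-255/394 c=2781/788 d=-1935/1576
  seg 2: a=5 b=-249/197 c=-756/197 d=214/197
  seg 3: a=-4 b=993/197 c=1170/197 d=-390/197
S(21/4) = -30877/6304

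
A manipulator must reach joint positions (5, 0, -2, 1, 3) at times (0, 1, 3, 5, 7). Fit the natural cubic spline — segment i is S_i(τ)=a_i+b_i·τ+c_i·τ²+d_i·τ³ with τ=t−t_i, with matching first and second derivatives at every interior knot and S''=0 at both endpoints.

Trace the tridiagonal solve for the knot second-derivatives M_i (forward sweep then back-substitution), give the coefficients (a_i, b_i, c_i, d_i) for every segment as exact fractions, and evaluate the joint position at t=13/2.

  seg 0: a=5 b=-919/164 c=0 d=99/164
  seg 1: a=0 b=-311/82 c=297/164 d=-17/82
  seg 2: a=-2 b=79/82 c=93/164 d=-49/328
  seg 3: a=1 b=59/41 c=-27/82 d=9/164
S(13/2) = 3415/1312

Δ: Δ0=-5, Δ1=-1, Δ2=3/2, Δ3=1
row 1: diag=6, rhs=24; c'=1/3, d'=4
row 2: denom=8−2·1/3=22/3; d'=(15−2·4)/(22/3)=21/22
row 3: denom=8−2·3/11=82/11; d'=(-3−2·21/22)/(82/11)=-27/41
back: M3=-27/41
back: M2=21/22−3/11·-27/41=93/82
back: M1=4−1/3·93/82=297/82
M: M0=0, M1=297/82, M2=93/82, M3=-27/41, M4=0
seg 0: a=5, c=M0/2=0, d=(M1−M0)/(6·1)=99/164, b=Δ0−h0·(2M0+M1)/6=-919/164
seg 1: a=0, c=M1/2=297/164, d=(M2−M1)/(6·2)=-17/82, b=Δ1−h1·(2M1+M2)/6=-311/82
seg 2: a=-2, c=M2/2=93/164, d=(M3−M2)/(6·2)=-49/328, b=Δ2−h2·(2M2+M3)/6=79/82
seg 3: a=1, c=M3/2=-27/82, d=(M4−M3)/(6·2)=9/164, b=Δ3−h3·(2M3+M4)/6=59/41
t_q=13/2 → seg 3, τ=3/2; S=1+59/41·τ+-27/82·τ²+9/164·τ³=3415/1312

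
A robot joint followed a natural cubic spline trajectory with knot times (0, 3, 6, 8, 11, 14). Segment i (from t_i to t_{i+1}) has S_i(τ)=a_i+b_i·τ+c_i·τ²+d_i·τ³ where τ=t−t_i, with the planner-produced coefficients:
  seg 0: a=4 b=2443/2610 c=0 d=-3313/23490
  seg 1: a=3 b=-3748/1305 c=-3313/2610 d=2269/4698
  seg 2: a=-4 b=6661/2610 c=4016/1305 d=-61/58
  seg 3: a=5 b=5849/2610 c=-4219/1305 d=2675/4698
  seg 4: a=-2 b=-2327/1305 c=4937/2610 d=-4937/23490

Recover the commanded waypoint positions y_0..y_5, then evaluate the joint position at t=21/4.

y_0 = S_0(0) = a_0 = 4
y_1 = S_1(0) = a_1 = 3
y_2 = S_2(0) = a_2 = -4
y_3 = S_3(0) = a_3 = 5
y_4 = S_4(0) = a_4 = -2
y_5 = S_4(3) = 4
t_q=21/4 is in segment 1 (τ=9/4); S_1(τ)=-81419/18560

y_0=4 y_1=3 y_2=-4 y_3=5 y_4=-2 y_5=4
S(21/4) = -81419/18560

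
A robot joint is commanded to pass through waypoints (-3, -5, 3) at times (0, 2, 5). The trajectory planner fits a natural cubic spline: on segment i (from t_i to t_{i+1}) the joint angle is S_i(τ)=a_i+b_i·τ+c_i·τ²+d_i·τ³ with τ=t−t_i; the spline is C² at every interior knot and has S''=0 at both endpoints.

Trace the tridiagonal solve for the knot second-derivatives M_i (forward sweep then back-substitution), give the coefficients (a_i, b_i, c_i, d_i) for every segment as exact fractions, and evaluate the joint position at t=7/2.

Δ: Δ0=-1, Δ1=8/3
row 1: diag=10, rhs=22; c'=3/10, d'=11/5
back: M1=11/5
M: M0=0, M1=11/5, M2=0
seg 0: a=-3, c=M0/2=0, d=(M1−M0)/(6·2)=11/60, b=Δ0−h0·(2M0+M1)/6=-26/15
seg 1: a=-5, c=M1/2=11/10, d=(M2−M1)/(6·3)=-11/90, b=Δ1−h1·(2M1+M2)/6=7/15
t_q=7/2 → seg 1, τ=3/2; S=-5+7/15·τ+11/10·τ²+-11/90·τ³=-179/80

  seg 0: a=-3 b=-26/15 c=0 d=11/60
  seg 1: a=-5 b=7/15 c=11/10 d=-11/90
S(7/2) = -179/80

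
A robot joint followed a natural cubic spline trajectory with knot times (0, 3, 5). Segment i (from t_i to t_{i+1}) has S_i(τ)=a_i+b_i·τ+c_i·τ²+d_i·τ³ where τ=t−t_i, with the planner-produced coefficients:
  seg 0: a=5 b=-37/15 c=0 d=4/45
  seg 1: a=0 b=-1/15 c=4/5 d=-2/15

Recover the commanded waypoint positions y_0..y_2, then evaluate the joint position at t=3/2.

y_0=5 y_1=0 y_2=2
S(3/2) = 8/5

y_0 = S_0(0) = a_0 = 5
y_1 = S_1(0) = a_1 = 0
y_2 = S_1(2) = 2
t_q=3/2 is in segment 0 (τ=3/2); S_0(τ)=8/5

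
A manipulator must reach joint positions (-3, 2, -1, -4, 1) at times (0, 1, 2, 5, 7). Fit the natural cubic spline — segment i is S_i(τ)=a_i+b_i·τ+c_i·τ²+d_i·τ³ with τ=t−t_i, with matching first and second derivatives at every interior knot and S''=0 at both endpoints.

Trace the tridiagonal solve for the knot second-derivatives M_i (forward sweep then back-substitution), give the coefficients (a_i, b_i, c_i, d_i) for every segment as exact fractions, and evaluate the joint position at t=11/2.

Δ: Δ0=5, Δ1=-3, Δ2=-1, Δ3=5/2
row 1: diag=4, rhs=-48; c'=1/4, d'=-12
row 2: denom=8−1·1/4=31/4; d'=(12−1·-12)/(31/4)=96/31
row 3: denom=10−3·12/31=274/31; d'=(21−3·96/31)/(274/31)=363/274
back: M3=363/274
back: M2=96/31−12/31·363/274=354/137
back: M1=-12−1/4·354/137=-3465/274
M: M0=0, M1=-3465/274, M2=354/137, M3=363/274, M4=0
seg 0: a=-3, c=M0/2=0, d=(M1−M0)/(6·1)=-1155/548, b=Δ0−h0·(2M0+M1)/6=3895/548
seg 1: a=2, c=M1/2=-3465/548, d=(M2−M1)/(6·1)=1391/548, b=Δ1−h1·(2M1+M2)/6=215/274
seg 2: a=-1, c=M2/2=177/137, d=(M3−M2)/(6·3)=-115/1644, b=Δ2−h2·(2M2+M3)/6=-2327/548
seg 3: a=-4, c=M3/2=363/548, d=(M4−M3)/(6·2)=-121/1096, b=Δ3−h3·(2M3+M4)/6=443/274
t_q=11/2 → seg 3, τ=1/2; S=-4+443/274·τ+363/548·τ²+-121/1096·τ³=-26653/8768

  seg 0: a=-3 b=3895/548 c=0 d=-1155/548
  seg 1: a=2 b=215/274 c=-3465/548 d=1391/548
  seg 2: a=-1 b=-2327/548 c=177/137 d=-115/1644
  seg 3: a=-4 b=443/274 c=363/548 d=-121/1096
S(11/2) = -26653/8768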